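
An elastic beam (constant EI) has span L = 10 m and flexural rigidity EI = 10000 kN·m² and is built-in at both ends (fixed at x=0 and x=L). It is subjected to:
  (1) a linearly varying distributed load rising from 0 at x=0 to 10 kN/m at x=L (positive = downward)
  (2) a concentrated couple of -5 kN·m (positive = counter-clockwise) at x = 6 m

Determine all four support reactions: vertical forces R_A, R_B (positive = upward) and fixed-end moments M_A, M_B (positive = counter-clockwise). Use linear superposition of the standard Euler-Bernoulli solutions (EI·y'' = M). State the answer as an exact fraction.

R_A = 357/25 kN, M_A = 476/15 kN·m, R_B = 893/25 kN, M_B = -253/5 kN·m

Load 1 — triangular load w₀=10 kN/m (0→w₀ over full span):
  R_A = 3w₀L/20 = 3·10·10/20 = 15 kN
  M_A = w₀L²/30 = 10·10²/30 = 100/3 kN·m
  R_B = 7w₀L/20 = 7·10·10/20 = 35 kN
  M_B = -w₀L²/20 = -10·10²/20 = -50 kN·m
Load 2 — applied couple M₀=-5 kN·m at a=6 m (b=L-a=4):
  R_A = 6M₀ab/L³ = 6·(-5)·6·4/10³ = -18/25 kN
  M_A = M₀b(2a-b)/L² = (-5)·4·(2·6-4)/10² = -8/5 kN·m
  R_B = -6M₀ab/L³ = -6·(-5)·6·4/10³ = 18/25 kN
  M_B = M₀a(2b-a)/L² = (-5)·6·(2·4-6)/10² = -3/5 kN·m
Superposition: R_A = 357/25 kN, M_A = 476/15 kN·m, R_B = 893/25 kN, M_B = -253/5 kN·m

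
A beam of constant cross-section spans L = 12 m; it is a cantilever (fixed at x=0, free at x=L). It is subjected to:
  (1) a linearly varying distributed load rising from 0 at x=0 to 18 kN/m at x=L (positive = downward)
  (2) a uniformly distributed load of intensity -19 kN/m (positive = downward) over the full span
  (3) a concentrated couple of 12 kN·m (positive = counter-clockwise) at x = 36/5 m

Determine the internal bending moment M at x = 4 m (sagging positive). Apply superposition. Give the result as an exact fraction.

Load 1 — triangular load w₀=18 kN/m (0→w₀ over full span):
  M_1 = w₀Lx/2 - w₀L²/3 - w₀x³/(6L) = 18·12·4/2 - 18·12²/3 - 18·4³/(6·12) = -448 kN·m
Load 2 — uniform load w=-19 kN/m over full span:
  M_2 = -w(L-x)²/2 = -(-19)·(12-4)²/2 = 608 kN·m
Load 3 — applied couple M₀=12 kN·m at a=36/5 m (b=L-a=24/5):
  M_3 = M₀  [x≤a] = 12 = 12 kN·m
Superposition: M = Σ M_i = 172 kN·m ≈ 172.000000 kN·m

M(4) = 172 kN·m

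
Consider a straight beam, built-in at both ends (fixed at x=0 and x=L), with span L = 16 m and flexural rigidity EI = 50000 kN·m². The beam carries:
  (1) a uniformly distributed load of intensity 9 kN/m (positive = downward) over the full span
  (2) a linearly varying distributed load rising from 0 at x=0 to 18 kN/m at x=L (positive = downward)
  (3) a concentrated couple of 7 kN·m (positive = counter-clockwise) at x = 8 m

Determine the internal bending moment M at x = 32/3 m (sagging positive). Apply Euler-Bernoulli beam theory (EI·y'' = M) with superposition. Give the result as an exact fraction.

M(32/3) = 25541/180 kN·m

Load 1 — uniform load w=9 kN/m over full span:
  M_1 = wLx/2 - wL²/12 - wx²/2 = 9·16·(32/3)/2 - 9·16²/12 - 9·(32/3)²/2 = 64 kN·m
Load 2 — triangular load w₀=18 kN/m (0→w₀ over full span):
  M_2 = 3w₀Lx/20 - w₀L²/30 - w₀x³/(6L) = 3·18·16·(32/3)/20 - 18·16²/30 - 18·(32/3)³/(6·16) = 3584/45 kN·m
Load 3 — applied couple M₀=7 kN·m at a=8 m (b=L-a=8):
  M_3 = R_Ax - M_A - M₀  [x>a] with R_A=21/32, M_A=7/4 = (21/32)·(32/3) - (7/4) - 7 = -7/4 kN·m
Superposition: M = Σ M_i = 25541/180 kN·m ≈ 141.894444 kN·m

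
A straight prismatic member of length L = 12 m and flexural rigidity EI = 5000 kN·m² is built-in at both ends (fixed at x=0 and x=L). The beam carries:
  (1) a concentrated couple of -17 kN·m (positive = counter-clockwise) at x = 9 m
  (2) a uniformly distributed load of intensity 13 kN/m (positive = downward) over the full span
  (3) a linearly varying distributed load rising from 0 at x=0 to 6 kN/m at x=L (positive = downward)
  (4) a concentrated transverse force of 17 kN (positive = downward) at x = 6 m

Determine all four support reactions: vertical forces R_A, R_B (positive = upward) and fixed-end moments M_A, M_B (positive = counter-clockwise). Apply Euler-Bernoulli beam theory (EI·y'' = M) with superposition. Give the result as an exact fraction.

Load 1 — applied couple M₀=-17 kN·m at a=9 m (b=L-a=3):
  R_A = 6M₀ab/L³ = 6·(-17)·9·3/12³ = -51/32 kN
  M_A = M₀b(2a-b)/L² = (-17)·3·(2·9-3)/12² = -85/16 kN·m
  R_B = -6M₀ab/L³ = -6·(-17)·9·3/12³ = 51/32 kN
  M_B = M₀a(2b-a)/L² = (-17)·9·(2·3-9)/12² = 51/16 kN·m
Load 2 — uniform load w=13 kN/m over full span:
  R_A = wL/2 = 13·12/2 = 78 kN
  M_A = wL²/12 = 13·12²/12 = 156 kN·m
  R_B = wL/2 = 13·12/2 = 78 kN
  M_B = -wL²/12 = -13·12²/12 = -156 kN·m
Load 3 — triangular load w₀=6 kN/m (0→w₀ over full span):
  R_A = 3w₀L/20 = 3·6·12/20 = 54/5 kN
  M_A = w₀L²/30 = 6·12²/30 = 144/5 kN·m
  R_B = 7w₀L/20 = 7·6·12/20 = 126/5 kN
  M_B = -w₀L²/20 = -6·12²/20 = -216/5 kN·m
Load 4 — point force P=17 kN at a=6 m (b=L-a=6):
  R_A = Pb²(3a+b)/L³ = 17·6²·(3·6+6)/12³ = 17/2 kN
  M_A = Pab²/L² = 17·6·6²/12² = 51/2 kN·m
  R_B = Pa²(a+3b)/L³ = 17·6²·(6+3·6)/12³ = 17/2 kN
  M_B = -Pa²b/L² = -17·6²·6/12² = -51/2 kN·m
Superposition: R_A = 15313/160 kN, M_A = 16399/80 kN·m, R_B = 18127/160 kN, M_B = -17721/80 kN·m

R_A = 15313/160 kN, M_A = 16399/80 kN·m, R_B = 18127/160 kN, M_B = -17721/80 kN·m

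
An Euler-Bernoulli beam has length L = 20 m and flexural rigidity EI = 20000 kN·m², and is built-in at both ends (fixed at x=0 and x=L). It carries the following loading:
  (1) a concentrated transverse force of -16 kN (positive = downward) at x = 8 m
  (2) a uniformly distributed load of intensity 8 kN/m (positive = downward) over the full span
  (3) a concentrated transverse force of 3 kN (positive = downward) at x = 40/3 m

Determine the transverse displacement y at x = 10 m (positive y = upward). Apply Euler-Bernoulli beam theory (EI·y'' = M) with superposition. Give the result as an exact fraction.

y(10) = -19093/135000 m

Load 1 — point force P=-16 kN at a=8 m (b=L-a=12):
  y_1 = -Pa²(L-x)²(3bL-(3b+a)(L-x))/(6L³EI)  [x>a] = -(-16)·8²·(20-10)²·(3·12·20-(3·12+8)·(20-10))/(6·20³·20000) = 56/1875 m
Load 2 — uniform load w=8 kN/m over full span:
  y_2 = -wx²(L-x)²/(24EI) = -8·10²·(20-10)²/(24·20000) = -1/6 m
Load 3 — point force P=3 kN at a=40/3 m (b=L-a=20/3):
  y_3 = -Pb²x²(3aL-(3a+b)x)/(6L³EI)  [x≤a] = -3·(20/3)²·10²·(3·(40/3)·20-(3·(40/3)+(20/3))·10)/(6·20³·20000) = -1/216 m
Superposition: y = Σ y_i = -19093/135000 m ≈ -0.141430 m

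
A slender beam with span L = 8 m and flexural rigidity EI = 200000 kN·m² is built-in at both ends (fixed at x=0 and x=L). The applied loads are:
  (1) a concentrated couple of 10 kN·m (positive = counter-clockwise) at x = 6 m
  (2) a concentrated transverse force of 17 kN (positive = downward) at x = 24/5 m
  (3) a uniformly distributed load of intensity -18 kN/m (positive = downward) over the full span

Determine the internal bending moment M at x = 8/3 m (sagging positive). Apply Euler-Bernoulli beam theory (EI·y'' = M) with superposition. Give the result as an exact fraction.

Load 1 — applied couple M₀=10 kN·m at a=6 m (b=L-a=2):
  M_1 = R_Ax - M_A  [x≤a] with R_A=45/32, M_A=25/8 = (45/32)·(8/3) - (25/8) = 5/8 kN·m
Load 2 — point force P=17 kN at a=24/5 m (b=L-a=16/5):
  M_2 = Pb²(3a+b)x/L³ - Pab²/L²  [x≤a] = 17·(16/5)²·(3·(24/5)+(16/5))·(8/3)/8³ - 17·(24/5)·(16/5)²/8² = 1088/375 kN·m
Load 3 — uniform load w=-18 kN/m over full span:
  M_3 = wLx/2 - wL²/12 - wx²/2 = (-18)·8·(8/3)/2 - (-18)·8²/12 - (-18)·(8/3)²/2 = -32 kN·m
Superposition: M = Σ M_i = -85421/3000 kN·m ≈ -28.473667 kN·m

M(8/3) = -85421/3000 kN·m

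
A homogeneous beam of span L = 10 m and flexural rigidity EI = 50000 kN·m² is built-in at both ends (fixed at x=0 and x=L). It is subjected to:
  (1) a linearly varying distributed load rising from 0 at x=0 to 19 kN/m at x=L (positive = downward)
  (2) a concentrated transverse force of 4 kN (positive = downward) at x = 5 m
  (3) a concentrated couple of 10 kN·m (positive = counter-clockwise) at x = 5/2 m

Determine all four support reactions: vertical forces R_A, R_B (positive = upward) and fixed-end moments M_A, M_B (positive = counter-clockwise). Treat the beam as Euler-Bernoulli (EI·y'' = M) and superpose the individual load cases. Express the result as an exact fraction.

Load 1 — triangular load w₀=19 kN/m (0→w₀ over full span):
  R_A = 3w₀L/20 = 3·19·10/20 = 57/2 kN
  M_A = w₀L²/30 = 19·10²/30 = 190/3 kN·m
  R_B = 7w₀L/20 = 7·19·10/20 = 133/2 kN
  M_B = -w₀L²/20 = -19·10²/20 = -95 kN·m
Load 2 — point force P=4 kN at a=5 m (b=L-a=5):
  R_A = Pb²(3a+b)/L³ = 4·5²·(3·5+5)/10³ = 2 kN
  M_A = Pab²/L² = 4·5·5²/10² = 5 kN·m
  R_B = Pa²(a+3b)/L³ = 4·5²·(5+3·5)/10³ = 2 kN
  M_B = -Pa²b/L² = -4·5²·5/10² = -5 kN·m
Load 3 — applied couple M₀=10 kN·m at a=5/2 m (b=L-a=15/2):
  R_A = 6M₀ab/L³ = 6·10·(5/2)·(15/2)/10³ = 9/8 kN
  M_A = M₀b(2a-b)/L² = 10·(15/2)·(2·(5/2)-(15/2))/10² = -15/8 kN·m
  R_B = -6M₀ab/L³ = -6·10·(5/2)·(15/2)/10³ = -9/8 kN
  M_B = M₀a(2b-a)/L² = 10·(5/2)·(2·(15/2)-(5/2))/10² = 25/8 kN·m
Superposition: R_A = 253/8 kN, M_A = 1595/24 kN·m, R_B = 539/8 kN, M_B = -775/8 kN·m

R_A = 253/8 kN, M_A = 1595/24 kN·m, R_B = 539/8 kN, M_B = -775/8 kN·m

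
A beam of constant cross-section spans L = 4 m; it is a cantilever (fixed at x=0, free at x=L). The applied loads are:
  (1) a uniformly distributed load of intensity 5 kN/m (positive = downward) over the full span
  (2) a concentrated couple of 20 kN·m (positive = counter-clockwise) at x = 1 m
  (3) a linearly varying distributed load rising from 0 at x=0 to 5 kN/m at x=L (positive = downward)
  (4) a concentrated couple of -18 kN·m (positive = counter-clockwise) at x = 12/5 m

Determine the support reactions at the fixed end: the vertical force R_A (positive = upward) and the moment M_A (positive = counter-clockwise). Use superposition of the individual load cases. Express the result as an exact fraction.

Load 1 — uniform load w=5 kN/m over full span:
  R_A = wL = 5·4 = 20 kN
  M_A = wL²/2 = 5·4²/2 = 40 kN·m
Load 2 — applied couple M₀=20 kN·m at a=1 m (b=L-a=3):
  R_A = 0 kN
  M_A = -M₀ = -20 kN·m
Load 3 — triangular load w₀=5 kN/m (0→w₀ over full span):
  R_A = w₀L/2 = 5·4/2 = 10 kN
  M_A = w₀L²/3 = 5·4²/3 = 80/3 kN·m
Load 4 — applied couple M₀=-18 kN·m at a=12/5 m (b=L-a=8/5):
  R_A = 0 kN
  M_A = -M₀ = -(-18) = 18 kN·m
Superposition: R_A = 30 kN, M_A = 194/3 kN·m

R_A = 30 kN, M_A = 194/3 kN·m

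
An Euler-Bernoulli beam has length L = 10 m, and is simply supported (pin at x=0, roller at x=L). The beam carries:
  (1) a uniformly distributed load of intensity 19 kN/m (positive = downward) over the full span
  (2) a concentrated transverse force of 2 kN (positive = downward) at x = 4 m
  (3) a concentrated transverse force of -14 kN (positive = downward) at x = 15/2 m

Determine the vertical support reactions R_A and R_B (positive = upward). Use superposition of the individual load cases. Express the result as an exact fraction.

Load 1 — uniform load w=19 kN/m over full span:
  R_A = wL/2 = 19·10/2 = 95 kN
  R_B = wL/2 = 19·10/2 = 95 kN
Load 2 — point force P=2 kN at a=4 m (b=L-a=6):
  R_A = Pb/L = 2·6/10 = 6/5 kN
  R_B = Pa/L = 2·4/10 = 4/5 kN
Load 3 — point force P=-14 kN at a=15/2 m (b=L-a=5/2):
  R_A = Pb/L = (-14)·(5/2)/10 = -7/2 kN
  R_B = Pa/L = (-14)·(15/2)/10 = -21/2 kN
Superposition: R_A = 927/10 kN, R_B = 853/10 kN

R_A = 927/10 kN, R_B = 853/10 kN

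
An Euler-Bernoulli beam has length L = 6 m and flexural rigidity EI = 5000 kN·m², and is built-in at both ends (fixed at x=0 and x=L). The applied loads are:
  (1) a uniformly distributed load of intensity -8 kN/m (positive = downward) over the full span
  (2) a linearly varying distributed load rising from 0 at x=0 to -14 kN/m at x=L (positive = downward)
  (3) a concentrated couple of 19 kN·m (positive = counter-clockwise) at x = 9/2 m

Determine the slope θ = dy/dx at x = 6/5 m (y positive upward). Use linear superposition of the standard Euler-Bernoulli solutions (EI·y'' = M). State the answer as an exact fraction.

θ(6/5) = 6423/1562500 rad

Load 1 — uniform load w=-8 kN/m over full span:
  θ_1 = -wx(L-x)(L-2x)/(12EI) = -(-8)·(6/5)·(6-(6/5))·(6-2·(6/5))/(12·5000) = 216/78125 rad
Load 2 — triangular load w₀=-14 kN/m (0→w₀ over full span):
  θ_2 = -w₀(2x(L-x)(L-2x)(x+2L)+x²(L-x)²)/(120LEI) = -(-14)·(2·(6/5)·(6-(6/5))·(6-2·(6/5))·((6/5)+2·6)+(6/5)²·(6-(6/5))²)/(120·6·5000) = 882/390625 rad
Load 3 — applied couple M₀=19 kN·m at a=9/2 m (b=L-a=3/2):
  θ_3 = (R_Ax²/2 - M_Ax)/EI  [x≤a] with R_A=57/16, M_A=95/16 = ((57/16)·(6/5)²/2 - (95/16)·(6/5))/5000 = -57/62500 rad
Superposition: θ = Σ θ_i = 6423/1562500 rad ≈ 0.004111 rad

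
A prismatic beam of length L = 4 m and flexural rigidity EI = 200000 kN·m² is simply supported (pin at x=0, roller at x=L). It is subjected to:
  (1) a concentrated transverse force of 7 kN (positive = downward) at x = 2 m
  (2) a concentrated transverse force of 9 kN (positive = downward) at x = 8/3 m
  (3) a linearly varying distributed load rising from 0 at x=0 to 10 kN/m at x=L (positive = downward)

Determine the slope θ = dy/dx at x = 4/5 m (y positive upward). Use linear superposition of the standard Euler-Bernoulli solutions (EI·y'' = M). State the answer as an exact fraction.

θ(4/5) = -25183/225000000 rad

Load 1 — point force P=7 kN at a=2 m (b=L-a=2):
  θ_1 = -Pb(L²-b²-3x²)/(6LEI)  [x≤a] = -7·2·(4²-2²-3·(4/5)²)/(6·4·200000) = -147/5000000 rad
Load 2 — point force P=9 kN at a=8/3 m (b=L-a=4/3):
  θ_2 = -Pb(L²-b²-3x²)/(6LEI)  [x≤a] = -9·(4/3)·(4²-(4/3)²-3·(4/5)²)/(6·4·200000) = -173/5625000 rad
Load 3 — triangular load w₀=10 kN/m (0→w₀ over full span):
  θ_3 = -w₀(7L⁴-30L²x²+15x⁴)/(360LEI) = -10·(7·4⁴-30·4²·(4/5)²+15·(4/5)⁴)/(360·4·200000) = -182/3515625 rad
Superposition: θ = Σ θ_i = -25183/225000000 rad ≈ -0.000112 rad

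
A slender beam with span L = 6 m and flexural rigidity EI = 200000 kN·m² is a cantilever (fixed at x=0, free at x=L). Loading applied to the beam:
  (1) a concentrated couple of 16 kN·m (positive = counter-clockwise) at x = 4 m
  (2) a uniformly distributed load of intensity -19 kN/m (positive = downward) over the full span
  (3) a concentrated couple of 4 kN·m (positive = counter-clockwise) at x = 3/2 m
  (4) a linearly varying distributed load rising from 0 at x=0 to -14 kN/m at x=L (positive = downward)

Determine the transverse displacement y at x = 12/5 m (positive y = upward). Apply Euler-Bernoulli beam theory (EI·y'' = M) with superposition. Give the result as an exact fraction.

Load 1 — applied couple M₀=16 kN·m at a=4 m (b=L-a=2):
  y_1 = M₀x²/(2EI)  [x≤a] = 16·(12/5)²/(2·200000) = 18/78125 m
Load 2 — uniform load w=-19 kN/m over full span:
  y_2 = -wx²(x²-4Lx+6L²)/(24EI) = -(-19)·(12/5)²·((12/5)²-4·6·(12/5)+6·6²)/(24·200000) = 29241/7812500 m
Load 3 — applied couple M₀=4 kN·m at a=3/2 m (b=L-a=9/2):
  y_3 = M₀a(2x-a)/(2EI)  [x>a] = 4·(3/2)·(2·(12/5)-(3/2))/(2·200000) = 99/2000000 m
Load 4 — triangular load w₀=-14 kN/m (0→w₀ over full span):
  y_4 = (w₀Lx³/12-w₀L²x²/6-w₀x⁵/(120L))/EI = ((-14)·6·(12/5)³/12-(-14)·6²·(12/5)²/6-(-14)·(12/5)⁵/(120·6))/200000 = 94878/48828125 m
Superposition: y = Σ y_i = 37286559/6250000000 m ≈ 0.005966 m

y(12/5) = 37286559/6250000000 m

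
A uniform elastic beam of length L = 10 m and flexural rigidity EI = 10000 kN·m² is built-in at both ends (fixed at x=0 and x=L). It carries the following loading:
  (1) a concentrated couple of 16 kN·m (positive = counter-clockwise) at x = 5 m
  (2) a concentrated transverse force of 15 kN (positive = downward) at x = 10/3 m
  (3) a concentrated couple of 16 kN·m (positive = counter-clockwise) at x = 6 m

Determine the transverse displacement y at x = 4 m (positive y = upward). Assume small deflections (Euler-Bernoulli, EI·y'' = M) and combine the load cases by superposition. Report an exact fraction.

Load 1 — applied couple M₀=16 kN·m at a=5 m (b=L-a=5):
  y_1 = (R_Ax³/6 - M_Ax²/2)/EI  [x≤a] with R_A=12/5, M_A=4 = ((12/5)·4³/6 - 4·4²/2)/10000 = -2/3125 m
Load 2 — point force P=15 kN at a=10/3 m (b=L-a=20/3):
  y_2 = -Pa²(L-x)²(3bL-(3b+a)(L-x))/(6L³EI)  [x>a] = -15·(10/3)²·(10-4)²·(3·(20/3)·10-(3·(20/3)+(10/3))·(10-4))/(6·10³·10000) = -3/500 m
Load 3 — applied couple M₀=16 kN·m at a=6 m (b=L-a=4):
  y_3 = (R_Ax³/6 - M_Ax²/2)/EI  [x≤a] with R_A=288/125, M_A=128/25 = ((288/125)·4³/6 - (128/25)·4²/2)/10000 = -128/78125 m
Superposition: y = Σ y_i = -2587/312500 m ≈ -0.008278 m

y(4) = -2587/312500 m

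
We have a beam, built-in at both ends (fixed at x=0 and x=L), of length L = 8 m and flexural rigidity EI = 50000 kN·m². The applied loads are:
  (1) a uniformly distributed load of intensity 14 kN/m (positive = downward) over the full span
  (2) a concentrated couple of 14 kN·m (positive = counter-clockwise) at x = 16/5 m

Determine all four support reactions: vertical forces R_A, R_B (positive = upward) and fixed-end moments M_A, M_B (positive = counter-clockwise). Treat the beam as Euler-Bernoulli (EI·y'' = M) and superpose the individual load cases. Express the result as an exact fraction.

Load 1 — uniform load w=14 kN/m over full span:
  R_A = wL/2 = 14·8/2 = 56 kN
  M_A = wL²/12 = 14·8²/12 = 224/3 kN·m
  R_B = wL/2 = 14·8/2 = 56 kN
  M_B = -wL²/12 = -14·8²/12 = -224/3 kN·m
Load 2 — applied couple M₀=14 kN·m at a=16/5 m (b=L-a=24/5):
  R_A = 6M₀ab/L³ = 6·14·(16/5)·(24/5)/8³ = 63/25 kN
  M_A = M₀b(2a-b)/L² = 14·(24/5)·(2·(16/5)-(24/5))/8² = 42/25 kN·m
  R_B = -6M₀ab/L³ = -6·14·(16/5)·(24/5)/8³ = -63/25 kN
  M_B = M₀a(2b-a)/L² = 14·(16/5)·(2·(24/5)-(16/5))/8² = 112/25 kN·m
Superposition: R_A = 1463/25 kN, M_A = 5726/75 kN·m, R_B = 1337/25 kN, M_B = -5264/75 kN·m

R_A = 1463/25 kN, M_A = 5726/75 kN·m, R_B = 1337/25 kN, M_B = -5264/75 kN·m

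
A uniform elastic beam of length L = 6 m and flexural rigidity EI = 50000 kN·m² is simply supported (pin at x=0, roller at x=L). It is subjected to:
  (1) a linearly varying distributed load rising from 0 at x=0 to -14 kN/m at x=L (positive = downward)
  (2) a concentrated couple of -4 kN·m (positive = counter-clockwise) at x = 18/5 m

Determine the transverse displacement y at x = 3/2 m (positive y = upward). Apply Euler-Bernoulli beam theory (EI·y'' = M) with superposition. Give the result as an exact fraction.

y(3/2) = 532593/320000000 m

Load 1 — triangular load w₀=-14 kN/m (0→w₀ over full span):
  y_1 = -w₀x(7L⁴-10L²x²+3x⁴)/(360LEI) = -(-14)·(3/2)·(7·6⁴-10·6²·(3/2)²+3·(3/2)⁴)/(360·6·50000) = 20601/12800000 m
Load 2 — applied couple M₀=-4 kN·m at a=18/5 m (b=L-a=12/5):
  y_2 = (M₀x³/(6L)+C₁x)/EI  [x≤a] with C₁=M₀(3b²-L²)/(6L)=52/25 = ((-4)·(3/2)³/(6·6)+(52/25)·(3/2))/50000 = 549/10000000 m
Superposition: y = Σ y_i = 532593/320000000 m ≈ 0.001664 m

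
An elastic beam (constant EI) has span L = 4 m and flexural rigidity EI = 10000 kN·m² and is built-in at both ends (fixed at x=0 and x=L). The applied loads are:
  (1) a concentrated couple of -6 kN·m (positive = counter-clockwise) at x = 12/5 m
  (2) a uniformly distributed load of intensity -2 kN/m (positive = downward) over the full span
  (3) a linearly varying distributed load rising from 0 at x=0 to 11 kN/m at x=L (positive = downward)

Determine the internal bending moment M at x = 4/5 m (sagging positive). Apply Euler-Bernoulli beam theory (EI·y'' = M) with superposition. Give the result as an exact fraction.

Load 1 — applied couple M₀=-6 kN·m at a=12/5 m (b=L-a=8/5):
  M_1 = R_Ax - M_A  [x≤a] with R_A=-54/25, M_A=-48/25 = (-54/25)·(4/5) - (-48/25) = 24/125 kN·m
Load 2 — uniform load w=-2 kN/m over full span:
  M_2 = wLx/2 - wL²/12 - wx²/2 = (-2)·4·(4/5)/2 - (-2)·4²/12 - (-2)·(4/5)²/2 = 8/75 kN·m
Load 3 — triangular load w₀=11 kN/m (0→w₀ over full span):
  M_3 = 3w₀Lx/20 - w₀L²/30 - w₀x³/(6L) = 3·11·4·(4/5)/20 - 11·4²/30 - 11·(4/5)³/(6·4) = -308/375 kN·m
Superposition: M = Σ M_i = -196/375 kN·m ≈ -0.522667 kN·m

M(4/5) = -196/375 kN·m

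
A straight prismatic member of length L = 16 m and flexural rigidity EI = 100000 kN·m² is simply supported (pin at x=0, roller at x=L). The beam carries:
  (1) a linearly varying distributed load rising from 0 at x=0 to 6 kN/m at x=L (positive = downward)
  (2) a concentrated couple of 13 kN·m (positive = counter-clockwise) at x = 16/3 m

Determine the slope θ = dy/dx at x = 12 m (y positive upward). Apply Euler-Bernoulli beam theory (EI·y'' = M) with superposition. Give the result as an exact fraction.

Load 1 — triangular load w₀=6 kN/m (0→w₀ over full span):
  θ_1 = -w₀(7L⁴-30L²x²+15x⁴)/(360LEI) = -6·(7·16⁴-30·16²·12²+15·12⁴)/(360·16·100000) = 1313/375000 rad
Load 2 — applied couple M₀=13 kN·m at a=16/3 m (b=L-a=32/3):
  θ_2 = (M₀x²/(2L)-M₀(x-a)+C₁)/EI  [x>a] with C₁=M₀(3b²-L²)/(6L)=104/9 = (13·12²/(2·16)-13·(12-(16/3))+(104/9))/100000 = -299/1800000 rad
Superposition: θ = Σ θ_i = 30017/9000000 rad ≈ 0.003335 rad

θ(12) = 30017/9000000 rad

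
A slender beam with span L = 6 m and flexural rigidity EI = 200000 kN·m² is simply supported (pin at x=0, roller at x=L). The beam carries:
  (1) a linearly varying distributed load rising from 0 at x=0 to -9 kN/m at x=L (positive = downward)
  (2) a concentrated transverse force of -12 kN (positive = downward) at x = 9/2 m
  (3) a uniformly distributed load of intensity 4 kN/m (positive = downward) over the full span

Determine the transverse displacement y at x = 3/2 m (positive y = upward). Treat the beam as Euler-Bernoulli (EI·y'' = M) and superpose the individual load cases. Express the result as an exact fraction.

y(3/2) = 13959/102400000 m

Load 1 — triangular load w₀=-9 kN/m (0→w₀ over full span):
  y_1 = -w₀x(7L⁴-10L²x²+3x⁴)/(360LEI) = -(-9)·(3/2)·(7·6⁴-10·6²·(3/2)²+3·(3/2)⁴)/(360·6·200000) = 26487/102400000 m
Load 2 — point force P=-12 kN at a=9/2 m (b=L-a=3/2):
  y_2 = -Pbx(L²-b²-x²)/(6LEI)  [x≤a] = -(-12)·(3/2)·(3/2)·(6²-(3/2)²-(3/2)²)/(6·6·200000) = 189/1600000 m
Load 3 — uniform load w=4 kN/m over full span:
  y_3 = -wx(L³-2Lx²+x³)/(24EI) = -4·(3/2)·(6³-2·6·(3/2)²+(3/2)³)/(24·200000) = -1539/6400000 m
Superposition: y = Σ y_i = 13959/102400000 m ≈ 0.000136 m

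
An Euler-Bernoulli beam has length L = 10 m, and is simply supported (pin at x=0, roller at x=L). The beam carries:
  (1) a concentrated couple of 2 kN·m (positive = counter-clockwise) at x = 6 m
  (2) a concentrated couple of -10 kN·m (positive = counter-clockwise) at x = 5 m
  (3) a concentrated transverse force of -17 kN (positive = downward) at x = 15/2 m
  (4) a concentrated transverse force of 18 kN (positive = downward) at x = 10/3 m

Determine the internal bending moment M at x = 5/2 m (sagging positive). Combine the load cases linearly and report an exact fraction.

M(5/2) = 139/8 kN·m

Load 1 — applied couple M₀=2 kN·m at a=6 m (b=L-a=4):
  M_1 = M₀x/L  [x≤a] = 2·(5/2)/10 = 1/2 kN·m
Load 2 — applied couple M₀=-10 kN·m at a=5 m (b=L-a=5):
  M_2 = M₀x/L  [x≤a] = (-10)·(5/2)/10 = -5/2 kN·m
Load 3 — point force P=-17 kN at a=15/2 m (b=L-a=5/2):
  M_3 = Pbx/L  [x≤a] = (-17)·(5/2)·(5/2)/10 = -85/8 kN·m
Load 4 — point force P=18 kN at a=10/3 m (b=L-a=20/3):
  M_4 = Pbx/L  [x≤a] = 18·(20/3)·(5/2)/10 = 30 kN·m
Superposition: M = Σ M_i = 139/8 kN·m ≈ 17.375000 kN·m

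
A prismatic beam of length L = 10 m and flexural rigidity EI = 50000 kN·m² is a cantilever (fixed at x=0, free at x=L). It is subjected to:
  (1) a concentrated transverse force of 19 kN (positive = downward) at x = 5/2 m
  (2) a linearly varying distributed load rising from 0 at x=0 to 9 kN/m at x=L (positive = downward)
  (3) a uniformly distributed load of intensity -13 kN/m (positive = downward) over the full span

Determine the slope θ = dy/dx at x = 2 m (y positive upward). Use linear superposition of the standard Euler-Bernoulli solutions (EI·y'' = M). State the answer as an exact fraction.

Load 1 — point force P=19 kN at a=5/2 m (b=L-a=15/2):
  θ_1 = -Px(2a-x)/(2EI)  [x≤a] = -19·2·(2·(5/2)-2)/(2·50000) = -57/50000 rad
Load 2 — triangular load w₀=9 kN/m (0→w₀ over full span):
  θ_2 = (w₀Lx²/4-w₀L²x/3-w₀x⁴/(24L))/EI = (9·10·2²/4-9·10²·2/3-9·2⁴/(24·10))/50000 = -2553/250000 rad
Load 3 — uniform load w=-13 kN/m over full span:
  θ_3 = -wx(x²-3Lx+3L²)/(6EI) = -(-13)·2·(2²-3·10·2+3·10²)/(6·50000) = 793/37500 rad
Superposition: θ = Σ θ_i = 3673/375000 rad ≈ 0.009795 rad

θ(2) = 3673/375000 rad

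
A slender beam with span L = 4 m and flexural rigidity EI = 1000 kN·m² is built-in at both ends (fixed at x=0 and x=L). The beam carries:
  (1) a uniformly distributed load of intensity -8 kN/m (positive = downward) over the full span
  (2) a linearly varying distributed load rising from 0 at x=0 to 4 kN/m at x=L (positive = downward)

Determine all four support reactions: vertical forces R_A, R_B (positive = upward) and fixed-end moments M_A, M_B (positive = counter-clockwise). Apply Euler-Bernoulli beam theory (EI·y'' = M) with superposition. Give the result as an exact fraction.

R_A = -68/5 kN, M_A = -128/15 kN·m, R_B = -52/5 kN, M_B = 112/15 kN·m

Load 1 — uniform load w=-8 kN/m over full span:
  R_A = wL/2 = (-8)·4/2 = -16 kN
  M_A = wL²/12 = (-8)·4²/12 = -32/3 kN·m
  R_B = wL/2 = (-8)·4/2 = -16 kN
  M_B = -wL²/12 = -(-8)·4²/12 = 32/3 kN·m
Load 2 — triangular load w₀=4 kN/m (0→w₀ over full span):
  R_A = 3w₀L/20 = 3·4·4/20 = 12/5 kN
  M_A = w₀L²/30 = 4·4²/30 = 32/15 kN·m
  R_B = 7w₀L/20 = 7·4·4/20 = 28/5 kN
  M_B = -w₀L²/20 = -4·4²/20 = -16/5 kN·m
Superposition: R_A = -68/5 kN, M_A = -128/15 kN·m, R_B = -52/5 kN, M_B = 112/15 kN·m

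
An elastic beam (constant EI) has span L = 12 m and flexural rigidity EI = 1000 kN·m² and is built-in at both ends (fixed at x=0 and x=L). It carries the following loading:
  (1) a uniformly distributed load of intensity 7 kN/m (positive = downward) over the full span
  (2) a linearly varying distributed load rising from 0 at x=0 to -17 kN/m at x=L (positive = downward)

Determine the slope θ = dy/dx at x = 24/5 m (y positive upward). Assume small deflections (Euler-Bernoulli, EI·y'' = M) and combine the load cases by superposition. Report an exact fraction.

θ(24/5) = 1728/78125 rad

Load 1 — uniform load w=7 kN/m over full span:
  θ_1 = -wx(L-x)(L-2x)/(12EI) = -7·(24/5)·(12-(24/5))·(12-2·(24/5))/(12·1000) = -756/15625 rad
Load 2 — triangular load w₀=-17 kN/m (0→w₀ over full span):
  θ_2 = -w₀(2x(L-x)(L-2x)(x+2L)+x²(L-x)²)/(120LEI) = -(-17)·(2·(24/5)·(12-(24/5))·(12-2·(24/5))·((24/5)+2·12)+(24/5)²·(12-(24/5))²)/(120·12·1000) = 5508/78125 rad
Superposition: θ = Σ θ_i = 1728/78125 rad ≈ 0.022118 rad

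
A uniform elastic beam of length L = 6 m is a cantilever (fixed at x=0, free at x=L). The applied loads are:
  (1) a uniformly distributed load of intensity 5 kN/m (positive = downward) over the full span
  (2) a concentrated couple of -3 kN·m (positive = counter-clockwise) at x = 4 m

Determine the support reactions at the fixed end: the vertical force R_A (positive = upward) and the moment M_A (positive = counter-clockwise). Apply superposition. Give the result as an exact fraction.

R_A = 30 kN, M_A = 93 kN·m

Load 1 — uniform load w=5 kN/m over full span:
  R_A = wL = 5·6 = 30 kN
  M_A = wL²/2 = 5·6²/2 = 90 kN·m
Load 2 — applied couple M₀=-3 kN·m at a=4 m (b=L-a=2):
  R_A = 0 kN
  M_A = -M₀ = -(-3) = 3 kN·m
Superposition: R_A = 30 kN, M_A = 93 kN·m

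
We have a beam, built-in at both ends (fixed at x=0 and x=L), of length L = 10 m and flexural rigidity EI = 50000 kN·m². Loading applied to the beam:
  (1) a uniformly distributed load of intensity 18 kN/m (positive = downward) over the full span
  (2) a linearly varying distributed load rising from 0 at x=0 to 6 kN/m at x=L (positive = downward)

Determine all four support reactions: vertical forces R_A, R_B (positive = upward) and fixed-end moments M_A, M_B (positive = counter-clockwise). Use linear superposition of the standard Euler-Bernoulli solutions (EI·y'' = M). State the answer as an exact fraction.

Load 1 — uniform load w=18 kN/m over full span:
  R_A = wL/2 = 18·10/2 = 90 kN
  M_A = wL²/12 = 18·10²/12 = 150 kN·m
  R_B = wL/2 = 18·10/2 = 90 kN
  M_B = -wL²/12 = -18·10²/12 = -150 kN·m
Load 2 — triangular load w₀=6 kN/m (0→w₀ over full span):
  R_A = 3w₀L/20 = 3·6·10/20 = 9 kN
  M_A = w₀L²/30 = 6·10²/30 = 20 kN·m
  R_B = 7w₀L/20 = 7·6·10/20 = 21 kN
  M_B = -w₀L²/20 = -6·10²/20 = -30 kN·m
Superposition: R_A = 99 kN, M_A = 170 kN·m, R_B = 111 kN, M_B = -180 kN·m

R_A = 99 kN, M_A = 170 kN·m, R_B = 111 kN, M_B = -180 kN·m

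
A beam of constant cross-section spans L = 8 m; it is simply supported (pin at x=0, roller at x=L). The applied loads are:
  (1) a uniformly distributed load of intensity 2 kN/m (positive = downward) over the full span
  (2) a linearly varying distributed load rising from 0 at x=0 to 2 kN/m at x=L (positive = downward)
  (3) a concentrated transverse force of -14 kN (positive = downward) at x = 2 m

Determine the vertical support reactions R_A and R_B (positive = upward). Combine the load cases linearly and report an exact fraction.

Load 1 — uniform load w=2 kN/m over full span:
  R_A = wL/2 = 2·8/2 = 8 kN
  R_B = wL/2 = 2·8/2 = 8 kN
Load 2 — triangular load w₀=2 kN/m (0→w₀ over full span):
  R_A = w₀L/6 = 2·8/6 = 8/3 kN
  R_B = w₀L/3 = 2·8/3 = 16/3 kN
Load 3 — point force P=-14 kN at a=2 m (b=L-a=6):
  R_A = Pb/L = (-14)·6/8 = -21/2 kN
  R_B = Pa/L = (-14)·2/8 = -7/2 kN
Superposition: R_A = 1/6 kN, R_B = 59/6 kN

R_A = 1/6 kN, R_B = 59/6 kN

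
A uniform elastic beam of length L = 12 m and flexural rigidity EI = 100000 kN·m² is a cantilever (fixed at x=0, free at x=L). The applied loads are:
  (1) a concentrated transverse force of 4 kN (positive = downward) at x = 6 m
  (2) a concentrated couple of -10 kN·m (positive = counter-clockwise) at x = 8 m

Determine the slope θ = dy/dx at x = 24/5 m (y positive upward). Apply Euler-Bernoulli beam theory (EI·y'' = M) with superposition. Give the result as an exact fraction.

θ(24/5) = -183/156250 rad

Load 1 — point force P=4 kN at a=6 m (b=L-a=6):
  θ_1 = -Px(2a-x)/(2EI)  [x≤a] = -4·(24/5)·(2·6-(24/5))/(2·100000) = -54/78125 rad
Load 2 — applied couple M₀=-10 kN·m at a=8 m (b=L-a=4):
  θ_2 = M₀x/EI  [x≤a] = (-10)·(24/5)/100000 = -3/6250 rad
Superposition: θ = Σ θ_i = -183/156250 rad ≈ -0.001171 rad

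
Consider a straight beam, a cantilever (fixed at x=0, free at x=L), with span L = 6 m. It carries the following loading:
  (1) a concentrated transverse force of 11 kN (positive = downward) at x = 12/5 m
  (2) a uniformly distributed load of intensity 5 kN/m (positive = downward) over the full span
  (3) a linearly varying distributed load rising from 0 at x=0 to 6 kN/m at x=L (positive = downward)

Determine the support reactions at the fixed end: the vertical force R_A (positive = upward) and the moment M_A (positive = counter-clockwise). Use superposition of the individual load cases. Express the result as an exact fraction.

Load 1 — point force P=11 kN at a=12/5 m (b=L-a=18/5):
  R_A = P = 11 kN
  M_A = Pa = 11·(12/5) = 132/5 kN·m
Load 2 — uniform load w=5 kN/m over full span:
  R_A = wL = 5·6 = 30 kN
  M_A = wL²/2 = 5·6²/2 = 90 kN·m
Load 3 — triangular load w₀=6 kN/m (0→w₀ over full span):
  R_A = w₀L/2 = 6·6/2 = 18 kN
  M_A = w₀L²/3 = 6·6²/3 = 72 kN·m
Superposition: R_A = 59 kN, M_A = 942/5 kN·m

R_A = 59 kN, M_A = 942/5 kN·m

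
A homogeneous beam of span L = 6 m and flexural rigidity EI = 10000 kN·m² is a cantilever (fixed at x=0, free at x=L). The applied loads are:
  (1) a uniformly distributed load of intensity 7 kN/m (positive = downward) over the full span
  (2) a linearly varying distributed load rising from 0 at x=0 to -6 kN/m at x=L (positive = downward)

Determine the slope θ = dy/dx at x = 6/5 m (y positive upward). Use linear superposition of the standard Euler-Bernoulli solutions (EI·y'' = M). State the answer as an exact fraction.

θ(6/5) = -15453/3125000 rad

Load 1 — uniform load w=7 kN/m over full span:
  θ_1 = -wx(x²-3Lx+3L²)/(6EI) = -7·(6/5)·((6/5)²-3·6·(6/5)+3·6²)/(6·10000) = -3843/312500 rad
Load 2 — triangular load w₀=-6 kN/m (0→w₀ over full span):
  θ_2 = (w₀Lx²/4-w₀L²x/3-w₀x⁴/(24L))/EI = ((-6)·6·(6/5)²/4-(-6)·6²·(6/5)/3-(-6)·(6/5)⁴/(24·6))/10000 = 22977/3125000 rad
Superposition: θ = Σ θ_i = -15453/3125000 rad ≈ -0.004945 rad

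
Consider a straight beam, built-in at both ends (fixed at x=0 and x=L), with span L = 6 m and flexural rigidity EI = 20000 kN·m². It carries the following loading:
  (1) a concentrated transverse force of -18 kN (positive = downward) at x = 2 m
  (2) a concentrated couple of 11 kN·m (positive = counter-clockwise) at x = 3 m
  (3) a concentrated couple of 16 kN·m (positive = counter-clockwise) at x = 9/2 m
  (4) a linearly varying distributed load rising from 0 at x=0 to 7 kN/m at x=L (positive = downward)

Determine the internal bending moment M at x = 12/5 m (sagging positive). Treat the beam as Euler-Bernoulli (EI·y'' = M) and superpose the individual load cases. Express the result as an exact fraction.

M(12/5) = 641/500 kN·m

Load 1 — point force P=-18 kN at a=2 m (b=L-a=4):
  M_1 = Pa²(a+3b)(L-x)/L³ - Pa²b/L²  [x>a] = (-18)·2²·(2+3·4)·(6-(12/5))/6³ - (-18)·2²·4/6² = -44/5 kN·m
Load 2 — applied couple M₀=11 kN·m at a=3 m (b=L-a=3):
  M_2 = R_Ax - M_A  [x≤a] with R_A=11/4, M_A=11/4 = (11/4)·(12/5) - (11/4) = 77/20 kN·m
Load 3 — applied couple M₀=16 kN·m at a=9/2 m (b=L-a=3/2):
  M_3 = R_Ax - M_A  [x≤a] with R_A=3, M_A=5 = 3·(12/5) - 5 = 11/5 kN·m
Load 4 — triangular load w₀=7 kN/m (0→w₀ over full span):
  M_4 = 3w₀Lx/20 - w₀L²/30 - w₀x³/(6L) = 3·7·6·(12/5)/20 - 7·6²/30 - 7·(12/5)³/(6·6) = 504/125 kN·m
Superposition: M = Σ M_i = 641/500 kN·m ≈ 1.282000 kN·m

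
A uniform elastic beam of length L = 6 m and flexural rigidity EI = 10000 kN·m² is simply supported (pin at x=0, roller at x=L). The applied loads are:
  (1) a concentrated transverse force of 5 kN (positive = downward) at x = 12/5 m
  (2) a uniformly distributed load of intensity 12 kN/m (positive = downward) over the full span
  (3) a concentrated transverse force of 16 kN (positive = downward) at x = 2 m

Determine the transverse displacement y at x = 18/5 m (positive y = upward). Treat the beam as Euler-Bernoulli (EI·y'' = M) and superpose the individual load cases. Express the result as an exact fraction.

y(18/5) = -31454/1171875 m

Load 1 — point force P=5 kN at a=12/5 m (b=L-a=18/5):
  y_1 = -Pa(L-x)(2Lx-a²-x²)/(6LEI)  [x>a] = -5·(12/5)·(6-(18/5))·(2·6·(18/5)-(12/5)²-(18/5)²)/(6·6·10000) = -153/78125 m
Load 2 — uniform load w=12 kN/m over full span:
  y_2 = -wx(L³-2Lx²+x³)/(24EI) = -12·(18/5)·(6³-2·6·(18/5)²+(18/5)³)/(24·10000) = -7533/390625 m
Load 3 — point force P=16 kN at a=2 m (b=L-a=4):
  y_3 = -Pa(L-x)(2Lx-a²-x²)/(6LEI)  [x>a] = -16·2·(6-(18/5))·(2·6·(18/5)-2²-(18/5)²)/(6·6·10000) = -1312/234375 m
Superposition: y = Σ y_i = -31454/1171875 m ≈ -0.026841 m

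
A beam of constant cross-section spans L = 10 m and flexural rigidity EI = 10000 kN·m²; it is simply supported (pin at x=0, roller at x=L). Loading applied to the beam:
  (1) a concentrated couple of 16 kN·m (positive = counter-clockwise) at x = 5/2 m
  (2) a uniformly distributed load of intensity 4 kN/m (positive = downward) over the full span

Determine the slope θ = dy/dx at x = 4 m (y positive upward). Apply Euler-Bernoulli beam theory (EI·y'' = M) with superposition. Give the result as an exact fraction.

Load 1 — applied couple M₀=16 kN·m at a=5/2 m (b=L-a=15/2):
  θ_1 = (M₀x²/(2L)-M₀(x-a)+C₁)/EI  [x>a] with C₁=M₀(3b²-L²)/(6L)=55/3 = (16·4²/(2·10)-16·(4-(5/2))+(55/3))/10000 = 107/150000 rad
Load 2 — uniform load w=4 kN/m over full span:
  θ_2 = -w(L³-6Lx²+4x³)/(24EI) = -4·(10³-6·10·4²+4·4³)/(24·10000) = -37/7500 rad
Superposition: θ = Σ θ_i = -211/50000 rad ≈ -0.004220 rad

θ(4) = -211/50000 rad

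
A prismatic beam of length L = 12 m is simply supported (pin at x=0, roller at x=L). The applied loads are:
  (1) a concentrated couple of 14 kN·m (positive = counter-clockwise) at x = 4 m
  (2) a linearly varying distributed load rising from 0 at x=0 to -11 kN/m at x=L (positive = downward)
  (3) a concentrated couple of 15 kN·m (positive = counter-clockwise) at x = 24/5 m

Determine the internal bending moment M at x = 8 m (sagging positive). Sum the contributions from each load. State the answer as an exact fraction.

Load 1 — applied couple M₀=14 kN·m at a=4 m (b=L-a=8):
  M_1 = M₀x/L - M₀  [x>a] = 14·8/12 - 14 = -14/3 kN·m
Load 2 — triangular load w₀=-11 kN/m (0→w₀ over full span):
  M_2 = w₀Lx/6 - w₀x³/(6L) = (-11)·12·8/6 - (-11)·8³/(6·12) = -880/9 kN·m
Load 3 — applied couple M₀=15 kN·m at a=24/5 m (b=L-a=36/5):
  M_3 = M₀x/L - M₀  [x>a] = 15·8/12 - 15 = -5 kN·m
Superposition: M = Σ M_i = -967/9 kN·m ≈ -107.444444 kN·m

M(8) = -967/9 kN·m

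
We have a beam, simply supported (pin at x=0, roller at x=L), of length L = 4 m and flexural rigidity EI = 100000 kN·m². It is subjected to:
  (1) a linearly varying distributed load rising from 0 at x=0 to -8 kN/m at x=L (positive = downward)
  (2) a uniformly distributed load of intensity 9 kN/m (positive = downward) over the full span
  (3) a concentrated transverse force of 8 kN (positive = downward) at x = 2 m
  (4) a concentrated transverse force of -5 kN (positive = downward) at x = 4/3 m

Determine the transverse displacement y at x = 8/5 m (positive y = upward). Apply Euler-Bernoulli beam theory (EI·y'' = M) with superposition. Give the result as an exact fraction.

y(8/5) = -270721/1318359375 m

Load 1 — triangular load w₀=-8 kN/m (0→w₀ over full span):
  y_1 = -w₀x(7L⁴-10L²x²+3x⁴)/(360LEI) = -(-8)·(8/5)·(7·4⁴-10·4²·(8/5)²+3·(8/5)⁴)/(360·4·100000) = 18256/146484375 m
Load 2 — uniform load w=9 kN/m over full span:
  y_2 = -wx(L³-2Lx²+x³)/(24EI) = -9·(8/5)·(4³-2·4·(8/5)²+(8/5)³)/(24·100000) = -558/1953125 m
Load 3 — point force P=8 kN at a=2 m (b=L-a=2):
  y_3 = -Pbx(L²-b²-x²)/(6LEI)  [x≤a] = -8·2·(8/5)·(4²-2²-(8/5)²)/(6·4·100000) = -118/1171875 m
Load 4 — point force P=-5 kN at a=4/3 m (b=L-a=8/3):
  y_4 = -Pa(L-x)(2Lx-a²-x²)/(6LEI)  [x>a] = -(-5)·(4/3)·(4-(8/5))·(2·4·(8/5)-(4/3)²-(8/5)²)/(6·4·100000) = 119/2109375 m
Superposition: y = Σ y_i = -270721/1318359375 m ≈ -0.000205 m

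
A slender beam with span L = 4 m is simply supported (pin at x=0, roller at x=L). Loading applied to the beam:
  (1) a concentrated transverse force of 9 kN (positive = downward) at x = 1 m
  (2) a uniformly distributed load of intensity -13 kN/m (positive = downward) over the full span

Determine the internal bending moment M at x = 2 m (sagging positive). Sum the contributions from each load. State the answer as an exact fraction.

Load 1 — point force P=9 kN at a=1 m (b=L-a=3):
  M_1 = Pa(L-x)/L  [x>a] = 9·1·(4-2)/4 = 9/2 kN·m
Load 2 — uniform load w=-13 kN/m over full span:
  M_2 = wx(L-x)/2 = (-13)·2·(4-2)/2 = -26 kN·m
Superposition: M = Σ M_i = -43/2 kN·m ≈ -21.500000 kN·m

M(2) = -43/2 kN·m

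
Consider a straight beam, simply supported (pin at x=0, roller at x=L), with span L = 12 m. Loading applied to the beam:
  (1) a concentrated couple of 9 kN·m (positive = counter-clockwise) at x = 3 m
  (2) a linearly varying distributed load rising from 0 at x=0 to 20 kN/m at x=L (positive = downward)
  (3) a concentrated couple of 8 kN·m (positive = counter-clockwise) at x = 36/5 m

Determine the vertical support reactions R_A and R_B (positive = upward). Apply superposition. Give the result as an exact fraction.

R_A = 497/12 kN, R_B = 943/12 kN

Load 1 — applied couple M₀=9 kN·m at a=3 m (b=L-a=9):
  R_A = M₀/L = 9/12 = 3/4 kN
  R_B = -M₀/L = -9/12 = -3/4 kN
Load 2 — triangular load w₀=20 kN/m (0→w₀ over full span):
  R_A = w₀L/6 = 20·12/6 = 40 kN
  R_B = w₀L/3 = 20·12/3 = 80 kN
Load 3 — applied couple M₀=8 kN·m at a=36/5 m (b=L-a=24/5):
  R_A = M₀/L = 8/12 = 2/3 kN
  R_B = -M₀/L = -8/12 = -2/3 kN
Superposition: R_A = 497/12 kN, R_B = 943/12 kN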